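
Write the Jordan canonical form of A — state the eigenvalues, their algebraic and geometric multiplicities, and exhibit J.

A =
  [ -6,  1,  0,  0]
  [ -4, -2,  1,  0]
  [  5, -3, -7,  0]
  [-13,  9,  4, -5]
J_3(-5) ⊕ J_1(-5)

The characteristic polynomial is
  det(x·I − A) = x^4 + 20*x^3 + 150*x^2 + 500*x + 625 = (x + 5)^4

Eigenvalues and multiplicities (the geometric multiplicity of λ is n − rank(A − λI), which equals the number of Jordan blocks for λ):
  λ = -5: algebraic multiplicity = 4, geometric multiplicity = 2

Determining the block sizes for each eigenvalue:
  λ = -5: with am = 4 and gm = 2, the partition is not yet determined (e.g. several partitions of 4 into 2 parts exist). Let N = A − (-5)·I. Computing rank(N^1) = 2, rank(N^2) = 1, rank(N^3) = 0; the number of blocks of size ≥ j is rank(N^{j−1}) − rank(N^j), giving [2, 1, 1]. So we have 1 block(s) of size 3, 1 block(s) of size 1 → block sizes [3, 1]

Assembling the blocks gives a Jordan form
J =
  [-5,  1,  0,  0]
  [ 0, -5,  1,  0]
  [ 0,  0, -5,  0]
  [ 0,  0,  0, -5]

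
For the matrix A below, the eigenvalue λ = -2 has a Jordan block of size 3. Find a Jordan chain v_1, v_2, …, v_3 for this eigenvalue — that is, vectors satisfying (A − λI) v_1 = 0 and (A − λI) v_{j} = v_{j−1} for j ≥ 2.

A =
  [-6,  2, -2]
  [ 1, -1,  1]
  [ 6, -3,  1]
A Jordan chain for λ = -2 of length 3:
v_1 = (6, 3, -9)ᵀ
v_2 = (-4, 1, 6)ᵀ
v_3 = (1, 0, 0)ᵀ

Let N = A − (-2)·I. We want v_3 with N^3 v_3 = 0 but N^2 v_3 ≠ 0; then v_{j-1} := N · v_j for j = 3, …, 2.

Pick v_3 = (1, 0, 0)ᵀ.
Then v_2 = N · v_3 = (-4, 1, 6)ᵀ.
Then v_1 = N · v_2 = (6, 3, -9)ᵀ.

Sanity check: (A − (-2)·I) v_1 = (0, 0, 0)ᵀ = 0. ✓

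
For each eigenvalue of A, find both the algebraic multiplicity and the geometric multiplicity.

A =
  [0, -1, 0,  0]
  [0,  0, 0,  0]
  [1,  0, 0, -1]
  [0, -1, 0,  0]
λ = 0: alg = 4, geom = 2

Step 1 — factor the characteristic polynomial to read off the algebraic multiplicities:
  χ_A(x) = x^4

Step 2 — compute geometric multiplicities via the rank-nullity identity g(λ) = n − rank(A − λI):
  rank(A − (0)·I) = 2, so dim ker(A − (0)·I) = n − 2 = 2

Summary:
  λ = 0: algebraic multiplicity = 4, geometric multiplicity = 2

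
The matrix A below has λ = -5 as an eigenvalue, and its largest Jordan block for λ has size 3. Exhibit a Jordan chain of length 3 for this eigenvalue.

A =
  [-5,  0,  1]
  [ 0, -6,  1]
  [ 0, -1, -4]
A Jordan chain for λ = -5 of length 3:
v_1 = (-1, 0, 0)ᵀ
v_2 = (0, -1, -1)ᵀ
v_3 = (0, 1, 0)ᵀ

Let N = A − (-5)·I. We want v_3 with N^3 v_3 = 0 but N^2 v_3 ≠ 0; then v_{j-1} := N · v_j for j = 3, …, 2.

Pick v_3 = (0, 1, 0)ᵀ.
Then v_2 = N · v_3 = (0, -1, -1)ᵀ.
Then v_1 = N · v_2 = (-1, 0, 0)ᵀ.

Sanity check: (A − (-5)·I) v_1 = (0, 0, 0)ᵀ = 0. ✓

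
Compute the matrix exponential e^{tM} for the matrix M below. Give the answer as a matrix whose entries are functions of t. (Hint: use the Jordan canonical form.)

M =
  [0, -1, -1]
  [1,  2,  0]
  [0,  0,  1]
e^{tM} =
  [-t*exp(t) + exp(t), -t*exp(t), t^2*exp(t)/2 - t*exp(t)]
  [t*exp(t), t*exp(t) + exp(t), -t^2*exp(t)/2]
  [0, 0, exp(t)]

Strategy: write M = P · J · P⁻¹ where J is a Jordan canonical form, so e^{tM} = P · e^{tJ} · P⁻¹, and e^{tJ} can be computed block-by-block.

M has Jordan form
J =
  [1, 1, 0]
  [0, 1, 1]
  [0, 0, 1]
(up to reordering of blocks).

Per-block formulas:
  For a 3×3 Jordan block J_3(1): exp(t · J_3(1)) = e^(1t)·(I + t·N + (t^2/2)·N^2), where N is the 3×3 nilpotent shift.

After assembling e^{tJ} and conjugating by P, we get:

e^{tM} =
  [-t*exp(t) + exp(t), -t*exp(t), t^2*exp(t)/2 - t*exp(t)]
  [t*exp(t), t*exp(t) + exp(t), -t^2*exp(t)/2]
  [0, 0, exp(t)]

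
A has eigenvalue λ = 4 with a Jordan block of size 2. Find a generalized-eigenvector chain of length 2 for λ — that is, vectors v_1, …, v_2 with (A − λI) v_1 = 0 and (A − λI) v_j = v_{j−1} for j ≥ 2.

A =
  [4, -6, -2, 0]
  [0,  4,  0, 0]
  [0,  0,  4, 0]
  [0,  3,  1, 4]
A Jordan chain for λ = 4 of length 2:
v_1 = (-6, 0, 0, 3)ᵀ
v_2 = (0, 1, 0, 0)ᵀ

Let N = A − (4)·I. We want v_2 with N^2 v_2 = 0 but N^1 v_2 ≠ 0; then v_{j-1} := N · v_j for j = 2, …, 2.

Pick v_2 = (0, 1, 0, 0)ᵀ.
Then v_1 = N · v_2 = (-6, 0, 0, 3)ᵀ.

Sanity check: (A − (4)·I) v_1 = (0, 0, 0, 0)ᵀ = 0. ✓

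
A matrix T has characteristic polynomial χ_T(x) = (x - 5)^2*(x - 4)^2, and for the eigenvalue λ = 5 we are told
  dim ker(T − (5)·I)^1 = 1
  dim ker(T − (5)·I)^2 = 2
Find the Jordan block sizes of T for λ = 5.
Block sizes for λ = 5: [2]

From the dimensions of kernels of powers, the number of Jordan blocks of size at least j is d_j − d_{j−1} where d_j = dim ker(N^j) (with d_0 = 0). Computing the differences gives [1, 1].
The number of blocks of size exactly k is (#blocks of size ≥ k) − (#blocks of size ≥ k + 1), so the partition is: 1 block(s) of size 2.
In nonincreasing order the block sizes are [2].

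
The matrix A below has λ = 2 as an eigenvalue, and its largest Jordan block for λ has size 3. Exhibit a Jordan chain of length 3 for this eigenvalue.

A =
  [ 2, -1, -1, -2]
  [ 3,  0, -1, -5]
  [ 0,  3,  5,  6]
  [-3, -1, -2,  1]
A Jordan chain for λ = 2 of length 3:
v_1 = (3, 9, -9, 0)ᵀ
v_2 = (0, 3, 0, -3)ᵀ
v_3 = (1, 0, 0, 0)ᵀ

Let N = A − (2)·I. We want v_3 with N^3 v_3 = 0 but N^2 v_3 ≠ 0; then v_{j-1} := N · v_j for j = 3, …, 2.

Pick v_3 = (1, 0, 0, 0)ᵀ.
Then v_2 = N · v_3 = (0, 3, 0, -3)ᵀ.
Then v_1 = N · v_2 = (3, 9, -9, 0)ᵀ.

Sanity check: (A − (2)·I) v_1 = (0, 0, 0, 0)ᵀ = 0. ✓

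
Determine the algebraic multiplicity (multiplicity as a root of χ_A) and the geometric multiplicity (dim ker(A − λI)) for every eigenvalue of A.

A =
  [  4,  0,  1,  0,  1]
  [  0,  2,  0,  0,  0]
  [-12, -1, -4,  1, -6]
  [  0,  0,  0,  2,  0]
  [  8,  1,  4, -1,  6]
λ = 2: alg = 5, geom = 3

Step 1 — factor the characteristic polynomial to read off the algebraic multiplicities:
  χ_A(x) = (x - 2)^5

Step 2 — compute geometric multiplicities via the rank-nullity identity g(λ) = n − rank(A − λI):
  rank(A − (2)·I) = 2, so dim ker(A − (2)·I) = n − 2 = 3

Summary:
  λ = 2: algebraic multiplicity = 5, geometric multiplicity = 3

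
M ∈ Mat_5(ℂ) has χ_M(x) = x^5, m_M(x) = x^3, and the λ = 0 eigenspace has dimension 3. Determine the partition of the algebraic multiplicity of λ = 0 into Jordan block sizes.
Block sizes for λ = 0: [3, 1, 1]

Step 1 — from the characteristic polynomial, algebraic multiplicity of λ = 0 is 5. From dim ker(M − (0)·I) = 3, there are exactly 3 Jordan blocks for λ = 0.
Step 2 — from the minimal polynomial, the factor (x − 0)^3 tells us the largest block for λ = 0 has size 3.
Step 3 — with total size 5, 3 blocks, and largest block 3, the block sizes (in nonincreasing order) are [3, 1, 1].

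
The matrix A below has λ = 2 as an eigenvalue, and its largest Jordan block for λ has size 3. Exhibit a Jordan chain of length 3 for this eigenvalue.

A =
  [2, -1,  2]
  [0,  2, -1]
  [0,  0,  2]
A Jordan chain for λ = 2 of length 3:
v_1 = (1, 0, 0)ᵀ
v_2 = (2, -1, 0)ᵀ
v_3 = (0, 0, 1)ᵀ

Let N = A − (2)·I. We want v_3 with N^3 v_3 = 0 but N^2 v_3 ≠ 0; then v_{j-1} := N · v_j for j = 3, …, 2.

Pick v_3 = (0, 0, 1)ᵀ.
Then v_2 = N · v_3 = (2, -1, 0)ᵀ.
Then v_1 = N · v_2 = (1, 0, 0)ᵀ.

Sanity check: (A − (2)·I) v_1 = (0, 0, 0)ᵀ = 0. ✓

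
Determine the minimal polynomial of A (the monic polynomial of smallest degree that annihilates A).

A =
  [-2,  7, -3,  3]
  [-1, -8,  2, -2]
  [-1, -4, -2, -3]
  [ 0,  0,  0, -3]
x^4 + 15*x^3 + 84*x^2 + 208*x + 192

The characteristic polynomial is χ_A(x) = (x + 3)*(x + 4)^3, so the eigenvalues are known. The minimal polynomial is
  m_A(x) = Π_λ (x − λ)^{k_λ}
where k_λ is the size of the *largest* Jordan block for λ (equivalently, the smallest k with (A − λI)^k v = 0 for every generalised eigenvector v of λ).

  λ = -4: largest Jordan block has size 3, contributing (x + 4)^3
  λ = -3: largest Jordan block has size 1, contributing (x + 3)

So m_A(x) = (x + 3)*(x + 4)^3 = x^4 + 15*x^3 + 84*x^2 + 208*x + 192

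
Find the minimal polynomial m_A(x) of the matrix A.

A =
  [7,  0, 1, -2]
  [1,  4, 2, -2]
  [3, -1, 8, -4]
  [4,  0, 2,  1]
x^3 - 15*x^2 + 75*x - 125

The characteristic polynomial is χ_A(x) = (x - 5)^4, so the eigenvalues are known. The minimal polynomial is
  m_A(x) = Π_λ (x − λ)^{k_λ}
where k_λ is the size of the *largest* Jordan block for λ (equivalently, the smallest k with (A − λI)^k v = 0 for every generalised eigenvector v of λ).

  λ = 5: largest Jordan block has size 3, contributing (x − 5)^3

So m_A(x) = (x - 5)^3 = x^3 - 15*x^2 + 75*x - 125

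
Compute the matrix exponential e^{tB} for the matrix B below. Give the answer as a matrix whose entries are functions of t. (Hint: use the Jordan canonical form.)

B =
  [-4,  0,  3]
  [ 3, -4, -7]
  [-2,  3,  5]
e^{tB} =
  [3*t^2*exp(-t)/2 - 3*t*exp(-t) + exp(-t), 9*t^2*exp(-t)/2, 9*t^2*exp(-t)/2 + 3*t*exp(-t)]
  [-2*t^2*exp(-t) + 3*t*exp(-t), -6*t^2*exp(-t) - 3*t*exp(-t) + exp(-t), -6*t^2*exp(-t) - 7*t*exp(-t)]
  [3*t^2*exp(-t)/2 - 2*t*exp(-t), 9*t^2*exp(-t)/2 + 3*t*exp(-t), 9*t^2*exp(-t)/2 + 6*t*exp(-t) + exp(-t)]

Strategy: write B = P · J · P⁻¹ where J is a Jordan canonical form, so e^{tB} = P · e^{tJ} · P⁻¹, and e^{tJ} can be computed block-by-block.

B has Jordan form
J =
  [-1,  1,  0]
  [ 0, -1,  1]
  [ 0,  0, -1]
(up to reordering of blocks).

Per-block formulas:
  For a 3×3 Jordan block J_3(-1): exp(t · J_3(-1)) = e^(-1t)·(I + t·N + (t^2/2)·N^2), where N is the 3×3 nilpotent shift.

After assembling e^{tJ} and conjugating by P, we get:

e^{tB} =
  [3*t^2*exp(-t)/2 - 3*t*exp(-t) + exp(-t), 9*t^2*exp(-t)/2, 9*t^2*exp(-t)/2 + 3*t*exp(-t)]
  [-2*t^2*exp(-t) + 3*t*exp(-t), -6*t^2*exp(-t) - 3*t*exp(-t) + exp(-t), -6*t^2*exp(-t) - 7*t*exp(-t)]
  [3*t^2*exp(-t)/2 - 2*t*exp(-t), 9*t^2*exp(-t)/2 + 3*t*exp(-t), 9*t^2*exp(-t)/2 + 6*t*exp(-t) + exp(-t)]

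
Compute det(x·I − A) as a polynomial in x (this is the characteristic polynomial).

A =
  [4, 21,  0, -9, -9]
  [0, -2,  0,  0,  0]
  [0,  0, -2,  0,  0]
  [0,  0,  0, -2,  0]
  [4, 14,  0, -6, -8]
x^5 + 10*x^4 + 40*x^3 + 80*x^2 + 80*x + 32

Expanding det(x·I − A) (e.g. by cofactor expansion or by noting that A is similar to its Jordan form J, which has the same characteristic polynomial as A) gives
  χ_A(x) = x^5 + 10*x^4 + 40*x^3 + 80*x^2 + 80*x + 32
which factors as (x + 2)^5. The eigenvalues (with algebraic multiplicities) are λ = -2 with multiplicity 5.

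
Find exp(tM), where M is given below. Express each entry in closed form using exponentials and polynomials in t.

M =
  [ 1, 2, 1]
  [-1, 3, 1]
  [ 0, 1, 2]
e^{tM} =
  [-t^2*exp(2*t)/2 - t*exp(2*t) + exp(2*t), t^2*exp(2*t)/2 + 2*t*exp(2*t), t^2*exp(2*t)/2 + t*exp(2*t)]
  [-t*exp(2*t), t*exp(2*t) + exp(2*t), t*exp(2*t)]
  [-t^2*exp(2*t)/2, t^2*exp(2*t)/2 + t*exp(2*t), t^2*exp(2*t)/2 + exp(2*t)]

Strategy: write M = P · J · P⁻¹ where J is a Jordan canonical form, so e^{tM} = P · e^{tJ} · P⁻¹, and e^{tJ} can be computed block-by-block.

M has Jordan form
J =
  [2, 1, 0]
  [0, 2, 1]
  [0, 0, 2]
(up to reordering of blocks).

Per-block formulas:
  For a 3×3 Jordan block J_3(2): exp(t · J_3(2)) = e^(2t)·(I + t·N + (t^2/2)·N^2), where N is the 3×3 nilpotent shift.

After assembling e^{tJ} and conjugating by P, we get:

e^{tM} =
  [-t^2*exp(2*t)/2 - t*exp(2*t) + exp(2*t), t^2*exp(2*t)/2 + 2*t*exp(2*t), t^2*exp(2*t)/2 + t*exp(2*t)]
  [-t*exp(2*t), t*exp(2*t) + exp(2*t), t*exp(2*t)]
  [-t^2*exp(2*t)/2, t^2*exp(2*t)/2 + t*exp(2*t), t^2*exp(2*t)/2 + exp(2*t)]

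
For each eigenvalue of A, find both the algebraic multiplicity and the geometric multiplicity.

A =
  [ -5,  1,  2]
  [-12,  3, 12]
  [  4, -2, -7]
λ = -3: alg = 3, geom = 2

Step 1 — factor the characteristic polynomial to read off the algebraic multiplicities:
  χ_A(x) = (x + 3)^3

Step 2 — compute geometric multiplicities via the rank-nullity identity g(λ) = n − rank(A − λI):
  rank(A − (-3)·I) = 1, so dim ker(A − (-3)·I) = n − 1 = 2

Summary:
  λ = -3: algebraic multiplicity = 3, geometric multiplicity = 2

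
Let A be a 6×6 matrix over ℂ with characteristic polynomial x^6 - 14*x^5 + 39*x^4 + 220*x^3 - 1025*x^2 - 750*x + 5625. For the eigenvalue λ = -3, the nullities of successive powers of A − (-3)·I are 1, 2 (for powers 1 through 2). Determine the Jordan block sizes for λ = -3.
Block sizes for λ = -3: [2]

From the dimensions of kernels of powers, the number of Jordan blocks of size at least j is d_j − d_{j−1} where d_j = dim ker(N^j) (with d_0 = 0). Computing the differences gives [1, 1].
The number of blocks of size exactly k is (#blocks of size ≥ k) − (#blocks of size ≥ k + 1), so the partition is: 1 block(s) of size 2.
In nonincreasing order the block sizes are [2].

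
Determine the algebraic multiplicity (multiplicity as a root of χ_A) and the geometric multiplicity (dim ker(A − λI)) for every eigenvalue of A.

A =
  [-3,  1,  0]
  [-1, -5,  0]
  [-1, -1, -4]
λ = -4: alg = 3, geom = 2

Step 1 — factor the characteristic polynomial to read off the algebraic multiplicities:
  χ_A(x) = (x + 4)^3

Step 2 — compute geometric multiplicities via the rank-nullity identity g(λ) = n − rank(A − λI):
  rank(A − (-4)·I) = 1, so dim ker(A − (-4)·I) = n − 1 = 2

Summary:
  λ = -4: algebraic multiplicity = 3, geometric multiplicity = 2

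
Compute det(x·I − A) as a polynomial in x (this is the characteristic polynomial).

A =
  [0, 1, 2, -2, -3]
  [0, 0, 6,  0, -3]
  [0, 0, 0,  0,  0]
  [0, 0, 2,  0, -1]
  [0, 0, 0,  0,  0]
x^5

Expanding det(x·I − A) (e.g. by cofactor expansion or by noting that A is similar to its Jordan form J, which has the same characteristic polynomial as A) gives
  χ_A(x) = x^5
which factors as x^5. The eigenvalues (with algebraic multiplicities) are λ = 0 with multiplicity 5.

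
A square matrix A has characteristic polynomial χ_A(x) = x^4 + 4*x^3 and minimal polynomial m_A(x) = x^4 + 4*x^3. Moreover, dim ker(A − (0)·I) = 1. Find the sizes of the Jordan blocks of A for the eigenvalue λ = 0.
Block sizes for λ = 0: [3]

Step 1 — from the characteristic polynomial, algebraic multiplicity of λ = 0 is 3. From dim ker(A − (0)·I) = 1, there are exactly 1 Jordan blocks for λ = 0.
Step 2 — from the minimal polynomial, the factor (x − 0)^3 tells us the largest block for λ = 0 has size 3.
Step 3 — with total size 3, 1 blocks, and largest block 3, the block sizes (in nonincreasing order) are [3].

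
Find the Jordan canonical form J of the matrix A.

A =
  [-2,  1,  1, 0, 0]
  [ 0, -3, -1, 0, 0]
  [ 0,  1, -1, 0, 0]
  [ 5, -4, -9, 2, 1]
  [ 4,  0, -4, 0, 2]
J_2(-2) ⊕ J_1(-2) ⊕ J_2(2)

The characteristic polynomial is
  det(x·I − A) = x^5 + 2*x^4 - 8*x^3 - 16*x^2 + 16*x + 32 = (x - 2)^2*(x + 2)^3

Eigenvalues and multiplicities (the geometric multiplicity of λ is n − rank(A − λI), which equals the number of Jordan blocks for λ):
  λ = -2: algebraic multiplicity = 3, geometric multiplicity = 2
  λ = 2: algebraic multiplicity = 2, geometric multiplicity = 1

Determining the block sizes for each eigenvalue:
  λ = -2: 2 blocks summing to 3 forces exactly one block of size 2 and the rest size 1 → block sizes [2, 1]
  λ = 2: one block (gm = 1), so the single block has size am = 2 → block sizes [2]

Assembling the blocks gives a Jordan form
J =
  [-2,  1,  0, 0, 0]
  [ 0, -2,  0, 0, 0]
  [ 0,  0, -2, 0, 0]
  [ 0,  0,  0, 2, 1]
  [ 0,  0,  0, 0, 2]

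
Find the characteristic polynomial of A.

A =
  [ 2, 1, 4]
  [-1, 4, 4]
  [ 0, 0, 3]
x^3 - 9*x^2 + 27*x - 27

Expanding det(x·I − A) (e.g. by cofactor expansion or by noting that A is similar to its Jordan form J, which has the same characteristic polynomial as A) gives
  χ_A(x) = x^3 - 9*x^2 + 27*x - 27
which factors as (x - 3)^3. The eigenvalues (with algebraic multiplicities) are λ = 3 with multiplicity 3.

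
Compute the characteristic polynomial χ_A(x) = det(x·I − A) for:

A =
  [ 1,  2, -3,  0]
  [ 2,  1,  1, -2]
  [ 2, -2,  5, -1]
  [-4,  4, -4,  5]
x^4 - 12*x^3 + 54*x^2 - 108*x + 81

Expanding det(x·I − A) (e.g. by cofactor expansion or by noting that A is similar to its Jordan form J, which has the same characteristic polynomial as A) gives
  χ_A(x) = x^4 - 12*x^3 + 54*x^2 - 108*x + 81
which factors as (x - 3)^4. The eigenvalues (with algebraic multiplicities) are λ = 3 with multiplicity 4.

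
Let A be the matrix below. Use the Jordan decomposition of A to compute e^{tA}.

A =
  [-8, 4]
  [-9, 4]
e^{tA} =
  [-6*t*exp(-2*t) + exp(-2*t), 4*t*exp(-2*t)]
  [-9*t*exp(-2*t), 6*t*exp(-2*t) + exp(-2*t)]

Strategy: write A = P · J · P⁻¹ where J is a Jordan canonical form, so e^{tA} = P · e^{tJ} · P⁻¹, and e^{tJ} can be computed block-by-block.

A has Jordan form
J =
  [-2,  1]
  [ 0, -2]
(up to reordering of blocks).

Per-block formulas:
  For a 2×2 Jordan block J_2(-2): exp(t · J_2(-2)) = e^(-2t)·(I + t·N), where N is the 2×2 nilpotent shift.

After assembling e^{tJ} and conjugating by P, we get:

e^{tA} =
  [-6*t*exp(-2*t) + exp(-2*t), 4*t*exp(-2*t)]
  [-9*t*exp(-2*t), 6*t*exp(-2*t) + exp(-2*t)]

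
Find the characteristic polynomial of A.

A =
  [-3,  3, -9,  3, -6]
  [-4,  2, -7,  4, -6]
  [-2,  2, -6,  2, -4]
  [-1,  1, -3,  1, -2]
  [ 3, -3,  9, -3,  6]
x^5

Expanding det(x·I − A) (e.g. by cofactor expansion or by noting that A is similar to its Jordan form J, which has the same characteristic polynomial as A) gives
  χ_A(x) = x^5
which factors as x^5. The eigenvalues (with algebraic multiplicities) are λ = 0 with multiplicity 5.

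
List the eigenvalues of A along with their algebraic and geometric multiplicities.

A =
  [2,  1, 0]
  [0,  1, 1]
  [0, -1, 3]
λ = 2: alg = 3, geom = 1

Step 1 — factor the characteristic polynomial to read off the algebraic multiplicities:
  χ_A(x) = (x - 2)^3

Step 2 — compute geometric multiplicities via the rank-nullity identity g(λ) = n − rank(A − λI):
  rank(A − (2)·I) = 2, so dim ker(A − (2)·I) = n − 2 = 1

Summary:
  λ = 2: algebraic multiplicity = 3, geometric multiplicity = 1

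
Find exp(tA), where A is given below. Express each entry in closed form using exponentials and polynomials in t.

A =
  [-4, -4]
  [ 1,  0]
e^{tA} =
  [-2*t*exp(-2*t) + exp(-2*t), -4*t*exp(-2*t)]
  [t*exp(-2*t), 2*t*exp(-2*t) + exp(-2*t)]

Strategy: write A = P · J · P⁻¹ where J is a Jordan canonical form, so e^{tA} = P · e^{tJ} · P⁻¹, and e^{tJ} can be computed block-by-block.

A has Jordan form
J =
  [-2,  1]
  [ 0, -2]
(up to reordering of blocks).

Per-block formulas:
  For a 2×2 Jordan block J_2(-2): exp(t · J_2(-2)) = e^(-2t)·(I + t·N), where N is the 2×2 nilpotent shift.

After assembling e^{tJ} and conjugating by P, we get:

e^{tA} =
  [-2*t*exp(-2*t) + exp(-2*t), -4*t*exp(-2*t)]
  [t*exp(-2*t), 2*t*exp(-2*t) + exp(-2*t)]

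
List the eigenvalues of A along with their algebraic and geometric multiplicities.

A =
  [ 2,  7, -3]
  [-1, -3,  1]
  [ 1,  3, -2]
λ = -1: alg = 3, geom = 1

Step 1 — factor the characteristic polynomial to read off the algebraic multiplicities:
  χ_A(x) = (x + 1)^3

Step 2 — compute geometric multiplicities via the rank-nullity identity g(λ) = n − rank(A − λI):
  rank(A − (-1)·I) = 2, so dim ker(A − (-1)·I) = n − 2 = 1

Summary:
  λ = -1: algebraic multiplicity = 3, geometric multiplicity = 1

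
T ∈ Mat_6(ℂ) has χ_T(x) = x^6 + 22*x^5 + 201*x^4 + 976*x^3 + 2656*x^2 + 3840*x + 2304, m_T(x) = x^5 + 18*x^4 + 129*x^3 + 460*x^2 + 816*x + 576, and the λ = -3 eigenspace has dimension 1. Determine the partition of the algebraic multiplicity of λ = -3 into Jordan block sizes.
Block sizes for λ = -3: [2]

Step 1 — from the characteristic polynomial, algebraic multiplicity of λ = -3 is 2. From dim ker(T − (-3)·I) = 1, there are exactly 1 Jordan blocks for λ = -3.
Step 2 — from the minimal polynomial, the factor (x + 3)^2 tells us the largest block for λ = -3 has size 2.
Step 3 — with total size 2, 1 blocks, and largest block 2, the block sizes (in nonincreasing order) are [2].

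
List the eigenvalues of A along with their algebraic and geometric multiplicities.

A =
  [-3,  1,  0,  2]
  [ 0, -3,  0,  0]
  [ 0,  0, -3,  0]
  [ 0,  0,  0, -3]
λ = -3: alg = 4, geom = 3

Step 1 — factor the characteristic polynomial to read off the algebraic multiplicities:
  χ_A(x) = (x + 3)^4

Step 2 — compute geometric multiplicities via the rank-nullity identity g(λ) = n − rank(A − λI):
  rank(A − (-3)·I) = 1, so dim ker(A − (-3)·I) = n − 1 = 3

Summary:
  λ = -3: algebraic multiplicity = 4, geometric multiplicity = 3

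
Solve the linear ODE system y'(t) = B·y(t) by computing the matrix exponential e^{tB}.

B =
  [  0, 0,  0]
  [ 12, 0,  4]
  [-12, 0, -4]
e^{tB} =
  [1, 0, 0]
  [3 - 3*exp(-4*t), 1, 1 - exp(-4*t)]
  [-3 + 3*exp(-4*t), 0, exp(-4*t)]

Strategy: write B = P · J · P⁻¹ where J is a Jordan canonical form, so e^{tB} = P · e^{tJ} · P⁻¹, and e^{tJ} can be computed block-by-block.

B has Jordan form
J =
  [-4, 0, 0]
  [ 0, 0, 0]
  [ 0, 0, 0]
(up to reordering of blocks).

Per-block formulas:
  For a 1×1 block at λ = -4: exp(t · [-4]) = [e^(-4t)].
  For a 1×1 block at λ = 0: exp(t · [0]) = [e^(0t)].

After assembling e^{tJ} and conjugating by P, we get:

e^{tB} =
  [1, 0, 0]
  [3 - 3*exp(-4*t), 1, 1 - exp(-4*t)]
  [-3 + 3*exp(-4*t), 0, exp(-4*t)]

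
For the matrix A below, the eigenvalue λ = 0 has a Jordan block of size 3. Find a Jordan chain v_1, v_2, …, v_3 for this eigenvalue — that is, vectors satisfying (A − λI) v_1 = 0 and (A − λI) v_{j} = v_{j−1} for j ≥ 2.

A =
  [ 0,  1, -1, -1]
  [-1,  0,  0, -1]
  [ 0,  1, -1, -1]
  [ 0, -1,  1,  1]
A Jordan chain for λ = 0 of length 3:
v_1 = (-1, 0, -1, 1)ᵀ
v_2 = (0, -1, 0, 0)ᵀ
v_3 = (1, 0, 0, 0)ᵀ

Let N = A − (0)·I. We want v_3 with N^3 v_3 = 0 but N^2 v_3 ≠ 0; then v_{j-1} := N · v_j for j = 3, …, 2.

Pick v_3 = (1, 0, 0, 0)ᵀ.
Then v_2 = N · v_3 = (0, -1, 0, 0)ᵀ.
Then v_1 = N · v_2 = (-1, 0, -1, 1)ᵀ.

Sanity check: (A − (0)·I) v_1 = (0, 0, 0, 0)ᵀ = 0. ✓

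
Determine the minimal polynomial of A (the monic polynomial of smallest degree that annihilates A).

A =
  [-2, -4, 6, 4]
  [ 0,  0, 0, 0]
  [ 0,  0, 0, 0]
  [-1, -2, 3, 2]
x^2

The characteristic polynomial is χ_A(x) = x^4, so the eigenvalues are known. The minimal polynomial is
  m_A(x) = Π_λ (x − λ)^{k_λ}
where k_λ is the size of the *largest* Jordan block for λ (equivalently, the smallest k with (A − λI)^k v = 0 for every generalised eigenvector v of λ).

  λ = 0: largest Jordan block has size 2, contributing (x − 0)^2

So m_A(x) = x^2 = x^2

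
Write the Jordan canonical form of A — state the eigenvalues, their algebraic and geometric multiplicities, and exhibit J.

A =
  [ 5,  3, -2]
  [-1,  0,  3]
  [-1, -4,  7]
J_3(4)

The characteristic polynomial is
  det(x·I − A) = x^3 - 12*x^2 + 48*x - 64 = (x - 4)^3

Eigenvalues and multiplicities (the geometric multiplicity of λ is n − rank(A − λI), which equals the number of Jordan blocks for λ):
  λ = 4: algebraic multiplicity = 3, geometric multiplicity = 1

Determining the block sizes for each eigenvalue:
  λ = 4: one block (gm = 1), so the single block has size am = 3 → block sizes [3]

Assembling the blocks gives a Jordan form
J =
  [4, 1, 0]
  [0, 4, 1]
  [0, 0, 4]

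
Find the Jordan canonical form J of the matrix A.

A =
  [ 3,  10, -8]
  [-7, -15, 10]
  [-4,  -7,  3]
J_3(-3)

The characteristic polynomial is
  det(x·I − A) = x^3 + 9*x^2 + 27*x + 27 = (x + 3)^3

Eigenvalues and multiplicities (the geometric multiplicity of λ is n − rank(A − λI), which equals the number of Jordan blocks for λ):
  λ = -3: algebraic multiplicity = 3, geometric multiplicity = 1

Determining the block sizes for each eigenvalue:
  λ = -3: one block (gm = 1), so the single block has size am = 3 → block sizes [3]

Assembling the blocks gives a Jordan form
J =
  [-3,  1,  0]
  [ 0, -3,  1]
  [ 0,  0, -3]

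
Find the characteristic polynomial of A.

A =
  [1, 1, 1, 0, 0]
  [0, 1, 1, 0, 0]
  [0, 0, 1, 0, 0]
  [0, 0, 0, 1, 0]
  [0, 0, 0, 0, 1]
x^5 - 5*x^4 + 10*x^3 - 10*x^2 + 5*x - 1

Expanding det(x·I − A) (e.g. by cofactor expansion or by noting that A is similar to its Jordan form J, which has the same characteristic polynomial as A) gives
  χ_A(x) = x^5 - 5*x^4 + 10*x^3 - 10*x^2 + 5*x - 1
which factors as (x - 1)^5. The eigenvalues (with algebraic multiplicities) are λ = 1 with multiplicity 5.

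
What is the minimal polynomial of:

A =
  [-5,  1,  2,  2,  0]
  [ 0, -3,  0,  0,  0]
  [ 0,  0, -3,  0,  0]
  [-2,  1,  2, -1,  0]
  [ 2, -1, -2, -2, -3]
x^2 + 6*x + 9

The characteristic polynomial is χ_A(x) = (x + 3)^5, so the eigenvalues are known. The minimal polynomial is
  m_A(x) = Π_λ (x − λ)^{k_λ}
where k_λ is the size of the *largest* Jordan block for λ (equivalently, the smallest k with (A − λI)^k v = 0 for every generalised eigenvector v of λ).

  λ = -3: largest Jordan block has size 2, contributing (x + 3)^2

So m_A(x) = (x + 3)^2 = x^2 + 6*x + 9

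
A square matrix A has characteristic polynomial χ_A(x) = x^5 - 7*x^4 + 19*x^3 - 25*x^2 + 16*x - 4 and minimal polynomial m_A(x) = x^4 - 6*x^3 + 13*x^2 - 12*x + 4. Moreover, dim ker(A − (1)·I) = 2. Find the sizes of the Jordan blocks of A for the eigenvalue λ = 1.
Block sizes for λ = 1: [2, 1]

Step 1 — from the characteristic polynomial, algebraic multiplicity of λ = 1 is 3. From dim ker(A − (1)·I) = 2, there are exactly 2 Jordan blocks for λ = 1.
Step 2 — from the minimal polynomial, the factor (x − 1)^2 tells us the largest block for λ = 1 has size 2.
Step 3 — with total size 3, 2 blocks, and largest block 2, the block sizes (in nonincreasing order) are [2, 1].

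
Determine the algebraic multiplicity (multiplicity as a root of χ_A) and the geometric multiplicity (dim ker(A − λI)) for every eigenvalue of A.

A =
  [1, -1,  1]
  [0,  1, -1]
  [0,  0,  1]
λ = 1: alg = 3, geom = 1

Step 1 — factor the characteristic polynomial to read off the algebraic multiplicities:
  χ_A(x) = (x - 1)^3

Step 2 — compute geometric multiplicities via the rank-nullity identity g(λ) = n − rank(A − λI):
  rank(A − (1)·I) = 2, so dim ker(A − (1)·I) = n − 2 = 1

Summary:
  λ = 1: algebraic multiplicity = 3, geometric multiplicity = 1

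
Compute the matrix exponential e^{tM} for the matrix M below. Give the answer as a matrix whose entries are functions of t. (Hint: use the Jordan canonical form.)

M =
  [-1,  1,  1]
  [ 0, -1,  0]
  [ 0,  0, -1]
e^{tM} =
  [exp(-t), t*exp(-t), t*exp(-t)]
  [0, exp(-t), 0]
  [0, 0, exp(-t)]

Strategy: write M = P · J · P⁻¹ where J is a Jordan canonical form, so e^{tM} = P · e^{tJ} · P⁻¹, and e^{tJ} can be computed block-by-block.

M has Jordan form
J =
  [-1,  1,  0]
  [ 0, -1,  0]
  [ 0,  0, -1]
(up to reordering of blocks).

Per-block formulas:
  For a 2×2 Jordan block J_2(-1): exp(t · J_2(-1)) = e^(-1t)·(I + t·N), where N is the 2×2 nilpotent shift.
  For a 1×1 block at λ = -1: exp(t · [-1]) = [e^(-1t)].

After assembling e^{tJ} and conjugating by P, we get:

e^{tM} =
  [exp(-t), t*exp(-t), t*exp(-t)]
  [0, exp(-t), 0]
  [0, 0, exp(-t)]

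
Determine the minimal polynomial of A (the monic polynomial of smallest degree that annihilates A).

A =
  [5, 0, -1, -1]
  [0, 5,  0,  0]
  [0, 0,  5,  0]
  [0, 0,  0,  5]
x^2 - 10*x + 25

The characteristic polynomial is χ_A(x) = (x - 5)^4, so the eigenvalues are known. The minimal polynomial is
  m_A(x) = Π_λ (x − λ)^{k_λ}
where k_λ is the size of the *largest* Jordan block for λ (equivalently, the smallest k with (A − λI)^k v = 0 for every generalised eigenvector v of λ).

  λ = 5: largest Jordan block has size 2, contributing (x − 5)^2

So m_A(x) = (x - 5)^2 = x^2 - 10*x + 25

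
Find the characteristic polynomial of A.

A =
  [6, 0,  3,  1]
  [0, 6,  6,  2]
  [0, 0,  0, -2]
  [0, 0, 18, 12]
x^4 - 24*x^3 + 216*x^2 - 864*x + 1296

Expanding det(x·I − A) (e.g. by cofactor expansion or by noting that A is similar to its Jordan form J, which has the same characteristic polynomial as A) gives
  χ_A(x) = x^4 - 24*x^3 + 216*x^2 - 864*x + 1296
which factors as (x - 6)^4. The eigenvalues (with algebraic multiplicities) are λ = 6 with multiplicity 4.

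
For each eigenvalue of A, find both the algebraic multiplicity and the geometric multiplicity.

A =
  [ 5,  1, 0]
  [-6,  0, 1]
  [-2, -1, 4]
λ = 3: alg = 3, geom = 1

Step 1 — factor the characteristic polynomial to read off the algebraic multiplicities:
  χ_A(x) = (x - 3)^3

Step 2 — compute geometric multiplicities via the rank-nullity identity g(λ) = n − rank(A − λI):
  rank(A − (3)·I) = 2, so dim ker(A − (3)·I) = n − 2 = 1

Summary:
  λ = 3: algebraic multiplicity = 3, geometric multiplicity = 1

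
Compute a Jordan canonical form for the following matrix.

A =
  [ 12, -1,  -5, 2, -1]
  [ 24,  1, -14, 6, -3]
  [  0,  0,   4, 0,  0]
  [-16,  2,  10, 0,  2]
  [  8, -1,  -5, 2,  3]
J_3(4) ⊕ J_1(4) ⊕ J_1(4)

The characteristic polynomial is
  det(x·I − A) = x^5 - 20*x^4 + 160*x^3 - 640*x^2 + 1280*x - 1024 = (x - 4)^5

Eigenvalues and multiplicities (the geometric multiplicity of λ is n − rank(A − λI), which equals the number of Jordan blocks for λ):
  λ = 4: algebraic multiplicity = 5, geometric multiplicity = 3

Determining the block sizes for each eigenvalue:
  λ = 4: with am = 5 and gm = 3, the partition is not yet determined (e.g. several partitions of 5 into 3 parts exist). Let N = A − (4)·I. Computing rank(N^1) = 2, rank(N^2) = 1, rank(N^3) = 0; the number of blocks of size ≥ j is rank(N^{j−1}) − rank(N^j), giving [3, 1, 1]. So we have 1 block(s) of size 3, 2 block(s) of size 1 → block sizes [3, 1, 1]

Assembling the blocks gives a Jordan form
J =
  [4, 1, 0, 0, 0]
  [0, 4, 1, 0, 0]
  [0, 0, 4, 0, 0]
  [0, 0, 0, 4, 0]
  [0, 0, 0, 0, 4]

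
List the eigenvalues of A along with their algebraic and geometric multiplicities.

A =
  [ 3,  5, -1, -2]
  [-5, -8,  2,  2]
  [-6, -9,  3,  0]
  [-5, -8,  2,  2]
λ = 0: alg = 4, geom = 2

Step 1 — factor the characteristic polynomial to read off the algebraic multiplicities:
  χ_A(x) = x^4

Step 2 — compute geometric multiplicities via the rank-nullity identity g(λ) = n − rank(A − λI):
  rank(A − (0)·I) = 2, so dim ker(A − (0)·I) = n − 2 = 2

Summary:
  λ = 0: algebraic multiplicity = 4, geometric multiplicity = 2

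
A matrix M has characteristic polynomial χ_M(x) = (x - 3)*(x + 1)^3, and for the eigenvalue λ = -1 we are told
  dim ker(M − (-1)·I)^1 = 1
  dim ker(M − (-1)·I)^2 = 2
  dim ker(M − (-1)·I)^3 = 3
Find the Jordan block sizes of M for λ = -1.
Block sizes for λ = -1: [3]

From the dimensions of kernels of powers, the number of Jordan blocks of size at least j is d_j − d_{j−1} where d_j = dim ker(N^j) (with d_0 = 0). Computing the differences gives [1, 1, 1].
The number of blocks of size exactly k is (#blocks of size ≥ k) − (#blocks of size ≥ k + 1), so the partition is: 1 block(s) of size 3.
In nonincreasing order the block sizes are [3].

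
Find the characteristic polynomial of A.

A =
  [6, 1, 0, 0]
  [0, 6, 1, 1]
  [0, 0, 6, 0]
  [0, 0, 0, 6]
x^4 - 24*x^3 + 216*x^2 - 864*x + 1296

Expanding det(x·I − A) (e.g. by cofactor expansion or by noting that A is similar to its Jordan form J, which has the same characteristic polynomial as A) gives
  χ_A(x) = x^4 - 24*x^3 + 216*x^2 - 864*x + 1296
which factors as (x - 6)^4. The eigenvalues (with algebraic multiplicities) are λ = 6 with multiplicity 4.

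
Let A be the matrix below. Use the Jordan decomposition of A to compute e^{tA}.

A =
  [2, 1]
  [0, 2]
e^{tA} =
  [exp(2*t), t*exp(2*t)]
  [0, exp(2*t)]

Strategy: write A = P · J · P⁻¹ where J is a Jordan canonical form, so e^{tA} = P · e^{tJ} · P⁻¹, and e^{tJ} can be computed block-by-block.

A has Jordan form
J =
  [2, 1]
  [0, 2]
(up to reordering of blocks).

Per-block formulas:
  For a 2×2 Jordan block J_2(2): exp(t · J_2(2)) = e^(2t)·(I + t·N), where N is the 2×2 nilpotent shift.

After assembling e^{tJ} and conjugating by P, we get:

e^{tA} =
  [exp(2*t), t*exp(2*t)]
  [0, exp(2*t)]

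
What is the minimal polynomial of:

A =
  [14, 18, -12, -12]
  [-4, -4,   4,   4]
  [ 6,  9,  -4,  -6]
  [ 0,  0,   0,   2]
x^2 - 4*x + 4

The characteristic polynomial is χ_A(x) = (x - 2)^4, so the eigenvalues are known. The minimal polynomial is
  m_A(x) = Π_λ (x − λ)^{k_λ}
where k_λ is the size of the *largest* Jordan block for λ (equivalently, the smallest k with (A − λI)^k v = 0 for every generalised eigenvector v of λ).

  λ = 2: largest Jordan block has size 2, contributing (x − 2)^2

So m_A(x) = (x - 2)^2 = x^2 - 4*x + 4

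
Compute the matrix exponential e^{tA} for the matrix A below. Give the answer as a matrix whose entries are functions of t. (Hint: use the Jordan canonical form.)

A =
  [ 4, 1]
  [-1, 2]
e^{tA} =
  [t*exp(3*t) + exp(3*t), t*exp(3*t)]
  [-t*exp(3*t), -t*exp(3*t) + exp(3*t)]

Strategy: write A = P · J · P⁻¹ where J is a Jordan canonical form, so e^{tA} = P · e^{tJ} · P⁻¹, and e^{tJ} can be computed block-by-block.

A has Jordan form
J =
  [3, 1]
  [0, 3]
(up to reordering of blocks).

Per-block formulas:
  For a 2×2 Jordan block J_2(3): exp(t · J_2(3)) = e^(3t)·(I + t·N), where N is the 2×2 nilpotent shift.

After assembling e^{tJ} and conjugating by P, we get:

e^{tA} =
  [t*exp(3*t) + exp(3*t), t*exp(3*t)]
  [-t*exp(3*t), -t*exp(3*t) + exp(3*t)]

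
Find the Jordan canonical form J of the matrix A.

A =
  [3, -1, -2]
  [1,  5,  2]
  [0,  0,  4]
J_2(4) ⊕ J_1(4)

The characteristic polynomial is
  det(x·I − A) = x^3 - 12*x^2 + 48*x - 64 = (x - 4)^3

Eigenvalues and multiplicities (the geometric multiplicity of λ is n − rank(A − λI), which equals the number of Jordan blocks for λ):
  λ = 4: algebraic multiplicity = 3, geometric multiplicity = 2

Determining the block sizes for each eigenvalue:
  λ = 4: 2 blocks summing to 3 forces exactly one block of size 2 and the rest size 1 → block sizes [2, 1]

Assembling the blocks gives a Jordan form
J =
  [4, 1, 0]
  [0, 4, 0]
  [0, 0, 4]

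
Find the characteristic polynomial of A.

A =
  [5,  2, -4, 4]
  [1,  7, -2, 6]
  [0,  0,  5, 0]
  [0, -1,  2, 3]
x^4 - 20*x^3 + 150*x^2 - 500*x + 625

Expanding det(x·I − A) (e.g. by cofactor expansion or by noting that A is similar to its Jordan form J, which has the same characteristic polynomial as A) gives
  χ_A(x) = x^4 - 20*x^3 + 150*x^2 - 500*x + 625
which factors as (x - 5)^4. The eigenvalues (with algebraic multiplicities) are λ = 5 with multiplicity 4.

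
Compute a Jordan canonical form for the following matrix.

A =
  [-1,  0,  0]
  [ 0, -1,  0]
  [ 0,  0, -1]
J_1(-1) ⊕ J_1(-1) ⊕ J_1(-1)

The characteristic polynomial is
  det(x·I − A) = x^3 + 3*x^2 + 3*x + 1 = (x + 1)^3

Eigenvalues and multiplicities (the geometric multiplicity of λ is n − rank(A − λI), which equals the number of Jordan blocks for λ):
  λ = -1: algebraic multiplicity = 3, geometric multiplicity = 3

Determining the block sizes for each eigenvalue:
  λ = -1: gm = am = 3, so every block has size 1 → block sizes [1, 1, 1]

Assembling the blocks gives a Jordan form
J =
  [-1,  0,  0]
  [ 0, -1,  0]
  [ 0,  0, -1]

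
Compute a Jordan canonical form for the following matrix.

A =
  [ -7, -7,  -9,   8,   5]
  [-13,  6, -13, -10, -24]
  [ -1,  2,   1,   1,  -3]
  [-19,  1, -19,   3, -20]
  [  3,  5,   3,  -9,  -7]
J_1(-5) ⊕ J_1(-5) ⊕ J_3(2)

The characteristic polynomial is
  det(x·I − A) = x^5 + 4*x^4 - 23*x^3 - 38*x^2 + 220*x - 200 = (x - 2)^3*(x + 5)^2

Eigenvalues and multiplicities (the geometric multiplicity of λ is n − rank(A − λI), which equals the number of Jordan blocks for λ):
  λ = -5: algebraic multiplicity = 2, geometric multiplicity = 2
  λ = 2: algebraic multiplicity = 3, geometric multiplicity = 1

Determining the block sizes for each eigenvalue:
  λ = -5: gm = am = 2, so every block has size 1 → block sizes [1, 1]
  λ = 2: one block (gm = 1), so the single block has size am = 3 → block sizes [3]

Assembling the blocks gives a Jordan form
J =
  [-5,  0, 0, 0, 0]
  [ 0, -5, 0, 0, 0]
  [ 0,  0, 2, 1, 0]
  [ 0,  0, 0, 2, 1]
  [ 0,  0, 0, 0, 2]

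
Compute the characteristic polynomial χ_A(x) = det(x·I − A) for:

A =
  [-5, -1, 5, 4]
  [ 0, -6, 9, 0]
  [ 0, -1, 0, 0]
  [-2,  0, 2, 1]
x^4 + 10*x^3 + 36*x^2 + 54*x + 27

Expanding det(x·I − A) (e.g. by cofactor expansion or by noting that A is similar to its Jordan form J, which has the same characteristic polynomial as A) gives
  χ_A(x) = x^4 + 10*x^3 + 36*x^2 + 54*x + 27
which factors as (x + 1)*(x + 3)^3. The eigenvalues (with algebraic multiplicities) are λ = -3 with multiplicity 3, λ = -1 with multiplicity 1.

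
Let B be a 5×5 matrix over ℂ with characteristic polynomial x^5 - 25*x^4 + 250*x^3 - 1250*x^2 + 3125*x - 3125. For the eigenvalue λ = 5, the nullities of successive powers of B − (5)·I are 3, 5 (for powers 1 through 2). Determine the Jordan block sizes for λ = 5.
Block sizes for λ = 5: [2, 2, 1]

From the dimensions of kernels of powers, the number of Jordan blocks of size at least j is d_j − d_{j−1} where d_j = dim ker(N^j) (with d_0 = 0). Computing the differences gives [3, 2].
The number of blocks of size exactly k is (#blocks of size ≥ k) − (#blocks of size ≥ k + 1), so the partition is: 1 block(s) of size 1, 2 block(s) of size 2.
In nonincreasing order the block sizes are [2, 2, 1].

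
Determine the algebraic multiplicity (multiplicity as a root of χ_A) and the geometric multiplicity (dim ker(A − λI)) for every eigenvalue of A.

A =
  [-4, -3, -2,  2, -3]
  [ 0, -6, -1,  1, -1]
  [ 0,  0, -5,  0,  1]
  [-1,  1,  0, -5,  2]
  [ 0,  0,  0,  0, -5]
λ = -5: alg = 5, geom = 2

Step 1 — factor the characteristic polynomial to read off the algebraic multiplicities:
  χ_A(x) = (x + 5)^5

Step 2 — compute geometric multiplicities via the rank-nullity identity g(λ) = n − rank(A − λI):
  rank(A − (-5)·I) = 3, so dim ker(A − (-5)·I) = n − 3 = 2

Summary:
  λ = -5: algebraic multiplicity = 5, geometric multiplicity = 2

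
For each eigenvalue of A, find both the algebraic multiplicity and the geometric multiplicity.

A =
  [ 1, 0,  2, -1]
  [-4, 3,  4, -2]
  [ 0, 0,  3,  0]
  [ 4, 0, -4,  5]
λ = 3: alg = 4, geom = 3

Step 1 — factor the characteristic polynomial to read off the algebraic multiplicities:
  χ_A(x) = (x - 3)^4

Step 2 — compute geometric multiplicities via the rank-nullity identity g(λ) = n − rank(A − λI):
  rank(A − (3)·I) = 1, so dim ker(A − (3)·I) = n − 1 = 3

Summary:
  λ = 3: algebraic multiplicity = 4, geometric multiplicity = 3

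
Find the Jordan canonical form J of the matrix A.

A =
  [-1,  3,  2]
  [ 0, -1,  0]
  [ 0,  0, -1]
J_2(-1) ⊕ J_1(-1)

The characteristic polynomial is
  det(x·I − A) = x^3 + 3*x^2 + 3*x + 1 = (x + 1)^3

Eigenvalues and multiplicities (the geometric multiplicity of λ is n − rank(A − λI), which equals the number of Jordan blocks for λ):
  λ = -1: algebraic multiplicity = 3, geometric multiplicity = 2

Determining the block sizes for each eigenvalue:
  λ = -1: 2 blocks summing to 3 forces exactly one block of size 2 and the rest size 1 → block sizes [2, 1]

Assembling the blocks gives a Jordan form
J =
  [-1,  1,  0]
  [ 0, -1,  0]
  [ 0,  0, -1]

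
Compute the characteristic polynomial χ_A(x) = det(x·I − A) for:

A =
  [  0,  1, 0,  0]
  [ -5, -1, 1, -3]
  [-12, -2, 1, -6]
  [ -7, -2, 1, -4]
x^4 + 4*x^3 + 6*x^2 + 4*x + 1

Expanding det(x·I − A) (e.g. by cofactor expansion or by noting that A is similar to its Jordan form J, which has the same characteristic polynomial as A) gives
  χ_A(x) = x^4 + 4*x^3 + 6*x^2 + 4*x + 1
which factors as (x + 1)^4. The eigenvalues (with algebraic multiplicities) are λ = -1 with multiplicity 4.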